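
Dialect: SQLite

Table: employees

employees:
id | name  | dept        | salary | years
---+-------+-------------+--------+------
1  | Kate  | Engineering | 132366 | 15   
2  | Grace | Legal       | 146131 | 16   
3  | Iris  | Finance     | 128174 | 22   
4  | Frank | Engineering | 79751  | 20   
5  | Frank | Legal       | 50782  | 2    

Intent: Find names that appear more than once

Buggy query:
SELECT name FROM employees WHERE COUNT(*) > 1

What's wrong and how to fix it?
Bug: COUNT(*) is an aggregate and cannot be used in WHERE

Fix: GROUP BY name, then filter groups with HAVING COUNT(*) > 1

Corrected query:
SELECT name FROM employees GROUP BY name HAVING COUNT(*) > 1

Result:
name 
-----
Frank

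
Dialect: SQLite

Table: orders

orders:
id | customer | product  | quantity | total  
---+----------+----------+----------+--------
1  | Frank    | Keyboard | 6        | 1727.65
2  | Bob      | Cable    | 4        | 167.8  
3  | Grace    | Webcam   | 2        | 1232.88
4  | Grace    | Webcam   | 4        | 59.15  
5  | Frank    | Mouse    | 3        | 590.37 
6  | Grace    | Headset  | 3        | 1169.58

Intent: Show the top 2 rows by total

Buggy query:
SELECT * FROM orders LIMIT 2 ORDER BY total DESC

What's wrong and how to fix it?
Bug: ORDER BY cannot follow LIMIT; LIMIT is the final clause

Fix: Swap the clauses: ORDER BY first, then LIMIT

Corrected query:
SELECT * FROM orders ORDER BY total DESC LIMIT 2

Result:
id | customer | product  | quantity | total  
---+----------+----------+----------+--------
1  | Frank    | Keyboard | 6        | 1727.65
3  | Grace    | Webcam   | 2        | 1232.88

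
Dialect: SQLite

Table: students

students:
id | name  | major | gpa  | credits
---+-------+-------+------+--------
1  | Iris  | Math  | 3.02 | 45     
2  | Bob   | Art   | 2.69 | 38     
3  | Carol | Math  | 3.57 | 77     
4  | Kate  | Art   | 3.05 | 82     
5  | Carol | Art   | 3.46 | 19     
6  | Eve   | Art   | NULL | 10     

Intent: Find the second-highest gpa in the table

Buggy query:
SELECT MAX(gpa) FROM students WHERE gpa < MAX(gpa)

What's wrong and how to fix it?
Bug: MAX(gpa) on the right of the comparison is an aggregate-in-WHERE error

Fix: Put the inner MAX in a scalar subquery

Corrected query:
SELECT MAX(gpa) FROM students WHERE gpa < (SELECT MAX(gpa) FROM students)

Result:
MAX(gpa)
--------
3.46    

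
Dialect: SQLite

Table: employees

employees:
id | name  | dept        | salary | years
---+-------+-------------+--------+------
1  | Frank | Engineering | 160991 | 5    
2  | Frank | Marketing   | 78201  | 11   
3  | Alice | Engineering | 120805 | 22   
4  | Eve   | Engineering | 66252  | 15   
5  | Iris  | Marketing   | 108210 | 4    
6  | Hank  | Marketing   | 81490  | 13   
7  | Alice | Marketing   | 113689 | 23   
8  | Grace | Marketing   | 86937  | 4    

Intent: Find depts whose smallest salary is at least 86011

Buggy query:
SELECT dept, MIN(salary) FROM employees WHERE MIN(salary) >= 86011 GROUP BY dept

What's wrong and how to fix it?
Bug: MIN() in WHERE is a misuse of aggregate

Fix: Replace WHERE with HAVING after the GROUP BY

Corrected query:
SELECT dept, MIN(salary) FROM employees GROUP BY dept HAVING MIN(salary) >= 86011

Result:
(no rows)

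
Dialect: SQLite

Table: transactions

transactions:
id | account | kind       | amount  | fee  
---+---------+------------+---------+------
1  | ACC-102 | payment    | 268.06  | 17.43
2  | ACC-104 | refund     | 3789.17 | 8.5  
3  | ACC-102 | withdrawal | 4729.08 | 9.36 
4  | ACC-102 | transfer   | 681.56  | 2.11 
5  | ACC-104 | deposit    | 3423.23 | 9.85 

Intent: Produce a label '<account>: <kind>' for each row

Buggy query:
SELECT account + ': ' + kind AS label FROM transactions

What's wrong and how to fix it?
Bug: SQLite uses || for string concatenation; + coerces text to numbers (yielding 0)

Fix: Use the || operator for string concatenation

Corrected query:
SELECT account || ': ' || kind AS label FROM transactions

Result:
label              
-------------------
ACC-102: payment   
ACC-104: refund    
ACC-102: withdrawal
ACC-102: transfer  
ACC-104: deposit   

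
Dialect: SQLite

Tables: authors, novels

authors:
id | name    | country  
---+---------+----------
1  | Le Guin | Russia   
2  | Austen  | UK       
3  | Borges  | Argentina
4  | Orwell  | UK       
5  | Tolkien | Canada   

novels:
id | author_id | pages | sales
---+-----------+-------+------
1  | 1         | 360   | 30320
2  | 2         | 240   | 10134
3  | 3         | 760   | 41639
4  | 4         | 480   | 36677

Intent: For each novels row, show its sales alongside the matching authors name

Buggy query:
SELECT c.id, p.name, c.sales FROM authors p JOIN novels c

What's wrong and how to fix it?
Bug: Missing join condition: each novels row is matched to all authors rows instead of just its own

Fix: Specify the join condition linking the foreign key to the parent id

Corrected query:
SELECT c.id, p.name, c.sales FROM authors p JOIN novels c ON c.author_id = p.id

Result:
id | name    | sales
---+---------+------
1  | Le Guin | 30320
2  | Austen  | 10134
3  | Borges  | 41639
4  | Orwell  | 36677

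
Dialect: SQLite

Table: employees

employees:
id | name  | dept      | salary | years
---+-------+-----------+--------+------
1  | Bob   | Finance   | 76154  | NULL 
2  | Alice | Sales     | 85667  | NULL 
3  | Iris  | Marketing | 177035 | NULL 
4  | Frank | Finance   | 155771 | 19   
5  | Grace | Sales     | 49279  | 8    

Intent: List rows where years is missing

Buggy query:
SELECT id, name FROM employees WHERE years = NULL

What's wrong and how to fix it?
Bug: Comparing to NULL with '=' never matches; NULL = NULL is unknown, not true

Fix: Use IS NULL to test for NULL

Corrected query:
SELECT id, name FROM employees WHERE years IS NULL

Result:
id | name 
---+------
1  | Bob  
2  | Alice
3  | Iris 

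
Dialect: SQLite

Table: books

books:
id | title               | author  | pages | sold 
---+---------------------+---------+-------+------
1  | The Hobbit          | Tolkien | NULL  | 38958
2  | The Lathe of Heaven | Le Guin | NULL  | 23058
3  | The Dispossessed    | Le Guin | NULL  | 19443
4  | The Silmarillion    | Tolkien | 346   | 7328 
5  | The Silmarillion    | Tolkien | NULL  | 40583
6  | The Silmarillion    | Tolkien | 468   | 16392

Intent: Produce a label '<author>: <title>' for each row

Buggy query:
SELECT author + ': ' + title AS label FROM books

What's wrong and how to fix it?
Bug: '+' is numeric addition; on text columns SQLite converts them to 0 instead of concatenating

Fix: Replace + with || to concatenate text

Corrected query:
SELECT author || ': ' || title AS label FROM books

Result:
label                       
----------------------------
Tolkien: The Hobbit         
Le Guin: The Lathe of Heaven
Le Guin: The Dispossessed   
Tolkien: The Silmarillion   
Tolkien: The Silmarillion   
Tolkien: The Silmarillion   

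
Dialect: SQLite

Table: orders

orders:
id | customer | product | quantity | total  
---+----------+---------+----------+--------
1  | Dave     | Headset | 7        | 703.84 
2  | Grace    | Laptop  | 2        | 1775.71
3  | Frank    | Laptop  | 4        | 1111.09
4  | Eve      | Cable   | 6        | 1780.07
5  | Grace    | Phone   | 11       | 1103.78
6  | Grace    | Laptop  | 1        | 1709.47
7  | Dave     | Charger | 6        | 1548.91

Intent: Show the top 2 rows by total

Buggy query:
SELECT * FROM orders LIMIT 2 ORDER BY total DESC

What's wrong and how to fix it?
Bug: LIMIT must come after ORDER BY

Fix: Swap the clauses: ORDER BY first, then LIMIT

Corrected query:
SELECT * FROM orders ORDER BY total DESC LIMIT 2

Result:
id | customer | product | quantity | total  
---+----------+---------+----------+--------
4  | Eve      | Cable   | 6        | 1780.07
2  | Grace    | Laptop  | 2        | 1775.71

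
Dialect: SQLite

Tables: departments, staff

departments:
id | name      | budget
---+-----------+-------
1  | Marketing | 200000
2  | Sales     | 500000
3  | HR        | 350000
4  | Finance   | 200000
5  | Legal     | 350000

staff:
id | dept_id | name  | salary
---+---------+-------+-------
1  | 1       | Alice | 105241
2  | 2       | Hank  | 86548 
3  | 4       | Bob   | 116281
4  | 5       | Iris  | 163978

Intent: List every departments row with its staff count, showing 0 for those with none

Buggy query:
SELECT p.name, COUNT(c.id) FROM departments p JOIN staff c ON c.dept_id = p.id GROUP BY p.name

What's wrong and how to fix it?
Bug: INNER JOIN drops departments rows that have no matching staff rows

Fix: Use LEFT JOIN so parents without children still appear (COUNT(c.id) gives 0)

Corrected query:
SELECT p.name, COUNT(c.id) FROM departments p LEFT JOIN staff c ON c.dept_id = p.id GROUP BY p.name

Result:
name      | COUNT(c.id)
----------+------------
Finance   | 1          
HR        | 0          
Legal     | 1          
Marketing | 1          
Sales     | 1          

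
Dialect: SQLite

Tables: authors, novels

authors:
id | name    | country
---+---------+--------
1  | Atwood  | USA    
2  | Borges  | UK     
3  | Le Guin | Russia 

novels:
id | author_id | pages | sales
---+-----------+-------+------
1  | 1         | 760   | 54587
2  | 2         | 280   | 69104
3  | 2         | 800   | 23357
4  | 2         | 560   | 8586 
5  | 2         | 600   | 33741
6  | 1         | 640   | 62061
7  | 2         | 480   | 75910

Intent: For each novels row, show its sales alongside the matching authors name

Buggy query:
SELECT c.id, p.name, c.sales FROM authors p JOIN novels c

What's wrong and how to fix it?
Bug: JOIN with no ON clause produces a cartesian product; every novels row pairs with every authors row

Fix: Specify the join condition linking the foreign key to the parent id

Corrected query:
SELECT c.id, p.name, c.sales FROM authors p JOIN novels c ON c.author_id = p.id

Result:
id | name   | sales
---+--------+------
1  | Atwood | 54587
2  | Borges | 69104
3  | Borges | 23357
4  | Borges | 8586 
5  | Borges | 33741
6  | Atwood | 62061
7  | Borges | 75910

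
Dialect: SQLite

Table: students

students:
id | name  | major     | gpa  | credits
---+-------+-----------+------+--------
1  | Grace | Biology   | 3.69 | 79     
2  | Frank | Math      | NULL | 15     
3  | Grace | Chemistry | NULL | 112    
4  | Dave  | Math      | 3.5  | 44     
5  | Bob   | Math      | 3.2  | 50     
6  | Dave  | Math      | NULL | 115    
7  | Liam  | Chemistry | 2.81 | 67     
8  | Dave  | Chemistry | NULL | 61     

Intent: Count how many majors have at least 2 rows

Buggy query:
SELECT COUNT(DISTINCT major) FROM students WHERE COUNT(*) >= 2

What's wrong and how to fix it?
Bug: COUNT(*) cannot appear in WHERE; the per-group count doesn't exist yet

Fix: Group first with HAVING COUNT(*) >= 2, then COUNT the resulting groups

Corrected query:
SELECT COUNT(*) FROM (SELECT major FROM students GROUP BY major HAVING COUNT(*) >= 2)

Result:
COUNT(*)
--------
2       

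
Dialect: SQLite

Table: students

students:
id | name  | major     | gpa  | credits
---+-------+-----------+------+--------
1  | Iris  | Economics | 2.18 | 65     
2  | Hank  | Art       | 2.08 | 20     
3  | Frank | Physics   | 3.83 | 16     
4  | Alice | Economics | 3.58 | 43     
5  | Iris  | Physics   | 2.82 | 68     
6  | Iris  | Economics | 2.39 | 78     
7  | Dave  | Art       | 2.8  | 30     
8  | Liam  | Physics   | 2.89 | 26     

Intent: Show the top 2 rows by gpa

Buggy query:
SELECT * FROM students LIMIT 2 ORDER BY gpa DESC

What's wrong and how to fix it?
Bug: LIMIT must come after ORDER BY

Fix: Sort with ORDER BY, then apply LIMIT

Corrected query:
SELECT * FROM students ORDER BY gpa DESC LIMIT 2

Result:
id | name  | major     | gpa  | credits
---+-------+-----------+------+--------
3  | Frank | Physics   | 3.83 | 16     
4  | Alice | Economics | 3.58 | 43     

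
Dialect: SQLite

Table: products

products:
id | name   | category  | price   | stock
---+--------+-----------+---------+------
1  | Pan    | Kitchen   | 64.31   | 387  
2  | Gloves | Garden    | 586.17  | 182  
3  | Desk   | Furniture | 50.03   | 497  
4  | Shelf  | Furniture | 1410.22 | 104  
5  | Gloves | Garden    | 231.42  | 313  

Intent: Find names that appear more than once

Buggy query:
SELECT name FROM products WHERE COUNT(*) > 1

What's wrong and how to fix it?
Bug: COUNT(*) is an aggregate and cannot be used in WHERE

Fix: Group first, then use HAVING for the count condition

Corrected query:
SELECT name FROM products GROUP BY name HAVING COUNT(*) > 1

Result:
name  
------
Gloves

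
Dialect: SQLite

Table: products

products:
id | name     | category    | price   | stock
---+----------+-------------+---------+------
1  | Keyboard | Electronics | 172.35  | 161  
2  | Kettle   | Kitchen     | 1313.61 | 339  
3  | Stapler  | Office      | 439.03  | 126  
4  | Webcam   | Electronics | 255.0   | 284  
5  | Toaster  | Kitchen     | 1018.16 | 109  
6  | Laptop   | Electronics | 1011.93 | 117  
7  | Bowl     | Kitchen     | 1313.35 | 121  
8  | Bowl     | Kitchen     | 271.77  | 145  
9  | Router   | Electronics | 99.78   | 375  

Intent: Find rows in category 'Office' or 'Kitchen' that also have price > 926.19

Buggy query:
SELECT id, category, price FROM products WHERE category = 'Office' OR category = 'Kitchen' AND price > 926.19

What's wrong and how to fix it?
Bug: AND binds tighter than OR, so this parses as category = 'Office' OR (category = 'Kitchen' AND price > 926.19)

Fix: Group the OR with parentheses (or use IN), then AND the threshold

Corrected query:
SELECT id, category, price FROM products WHERE (category = 'Office' OR category = 'Kitchen') AND price > 926.19

Result:
id | category | price  
---+----------+--------
2  | Kitchen  | 1313.61
5  | Kitchen  | 1018.16
7  | Kitchen  | 1313.35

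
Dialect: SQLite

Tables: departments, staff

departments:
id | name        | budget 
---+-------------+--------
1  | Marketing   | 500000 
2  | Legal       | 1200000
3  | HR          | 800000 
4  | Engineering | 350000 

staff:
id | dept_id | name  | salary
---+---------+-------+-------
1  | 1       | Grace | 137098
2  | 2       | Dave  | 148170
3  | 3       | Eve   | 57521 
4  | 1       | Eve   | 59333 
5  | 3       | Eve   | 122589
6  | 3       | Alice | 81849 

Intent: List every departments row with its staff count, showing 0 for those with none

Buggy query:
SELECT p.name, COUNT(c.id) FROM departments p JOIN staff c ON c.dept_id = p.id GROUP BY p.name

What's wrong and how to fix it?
Bug: INNER JOIN drops departments rows that have no matching staff rows

Fix: Use LEFT JOIN so parents without children still appear (COUNT(c.id) gives 0)

Corrected query:
SELECT p.name, COUNT(c.id) FROM departments p LEFT JOIN staff c ON c.dept_id = p.id GROUP BY p.name

Result:
name        | COUNT(c.id)
------------+------------
Engineering | 0          
HR          | 3          
Legal       | 1          
Marketing   | 2          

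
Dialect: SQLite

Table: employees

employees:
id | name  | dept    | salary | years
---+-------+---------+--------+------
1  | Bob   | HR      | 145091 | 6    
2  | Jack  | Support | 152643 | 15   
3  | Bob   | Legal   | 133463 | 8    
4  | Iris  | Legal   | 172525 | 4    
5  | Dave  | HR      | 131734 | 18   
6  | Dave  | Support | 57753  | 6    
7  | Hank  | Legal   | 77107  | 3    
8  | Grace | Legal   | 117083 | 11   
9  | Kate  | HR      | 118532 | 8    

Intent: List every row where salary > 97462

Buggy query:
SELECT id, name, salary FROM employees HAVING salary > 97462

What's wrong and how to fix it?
Bug: This is a non-aggregate query (no GROUP BY, no aggregates), so in SQLite the HAVING clause is invalid here; a row-level condition belongs in WHERE

Fix: Use WHERE for row-level filtering

Corrected query:
SELECT id, name, salary FROM employees WHERE salary > 97462

Result:
id | name  | salary
---+-------+-------
1  | Bob   | 145091
2  | Jack  | 152643
3  | Bob   | 133463
4  | Iris  | 172525
5  | Dave  | 131734
8  | Grace | 117083
9  | Kate  | 118532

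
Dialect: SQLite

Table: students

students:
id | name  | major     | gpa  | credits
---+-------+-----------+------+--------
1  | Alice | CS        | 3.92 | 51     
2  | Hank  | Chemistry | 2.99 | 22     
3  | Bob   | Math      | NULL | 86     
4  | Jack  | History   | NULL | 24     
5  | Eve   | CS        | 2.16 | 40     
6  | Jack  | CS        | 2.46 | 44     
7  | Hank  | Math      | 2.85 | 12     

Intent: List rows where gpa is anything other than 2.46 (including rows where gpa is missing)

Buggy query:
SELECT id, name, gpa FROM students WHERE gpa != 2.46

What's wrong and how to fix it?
Bug: Inequality against NULL is unknown, not true; rows with NULL are dropped

Fix: Handle NULL separately with IS NULL alongside the inequality

Corrected query:
SELECT id, name, gpa FROM students WHERE gpa != 2.46 OR gpa IS NULL

Result:
id | name  | gpa 
---+-------+-----
1  | Alice | 3.92
2  | Hank  | 2.99
3  | Bob   | NULL
4  | Jack  | NULL
5  | Eve   | 2.16
7  | Hank  | 2.85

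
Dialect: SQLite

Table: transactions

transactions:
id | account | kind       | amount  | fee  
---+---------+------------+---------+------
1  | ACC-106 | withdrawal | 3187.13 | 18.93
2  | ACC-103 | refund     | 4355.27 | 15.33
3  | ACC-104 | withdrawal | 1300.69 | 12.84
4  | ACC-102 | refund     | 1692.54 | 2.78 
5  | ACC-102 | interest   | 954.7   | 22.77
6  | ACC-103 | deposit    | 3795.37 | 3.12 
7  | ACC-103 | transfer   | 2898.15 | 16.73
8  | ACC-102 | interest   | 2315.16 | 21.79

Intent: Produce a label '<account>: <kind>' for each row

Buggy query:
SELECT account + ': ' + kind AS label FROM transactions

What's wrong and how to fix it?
Bug: '+' is numeric addition; on text columns SQLite converts them to 0 instead of concatenating

Fix: Use the || operator for string concatenation

Corrected query:
SELECT account || ': ' || kind AS label FROM transactions

Result:
label              
-------------------
ACC-106: withdrawal
ACC-103: refund    
ACC-104: withdrawal
ACC-102: refund    
ACC-102: interest  
ACC-103: deposit   
ACC-103: transfer  
ACC-102: interest  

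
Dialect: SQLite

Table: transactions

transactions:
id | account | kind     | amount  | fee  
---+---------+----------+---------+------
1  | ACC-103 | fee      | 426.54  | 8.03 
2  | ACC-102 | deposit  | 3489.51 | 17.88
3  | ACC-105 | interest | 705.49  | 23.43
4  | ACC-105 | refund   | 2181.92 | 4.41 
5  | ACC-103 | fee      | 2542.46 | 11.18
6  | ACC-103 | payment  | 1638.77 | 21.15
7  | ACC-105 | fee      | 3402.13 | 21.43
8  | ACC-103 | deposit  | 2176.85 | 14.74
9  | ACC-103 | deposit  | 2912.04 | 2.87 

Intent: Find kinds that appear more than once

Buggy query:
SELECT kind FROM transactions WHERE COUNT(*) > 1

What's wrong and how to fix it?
Bug: WHERE can't reference COUNT(*); aggregates are computed after WHERE

Fix: Group first, then use HAVING for the count condition

Corrected query:
SELECT kind FROM transactions GROUP BY kind HAVING COUNT(*) > 1

Result:
kind   
-------
deposit
fee    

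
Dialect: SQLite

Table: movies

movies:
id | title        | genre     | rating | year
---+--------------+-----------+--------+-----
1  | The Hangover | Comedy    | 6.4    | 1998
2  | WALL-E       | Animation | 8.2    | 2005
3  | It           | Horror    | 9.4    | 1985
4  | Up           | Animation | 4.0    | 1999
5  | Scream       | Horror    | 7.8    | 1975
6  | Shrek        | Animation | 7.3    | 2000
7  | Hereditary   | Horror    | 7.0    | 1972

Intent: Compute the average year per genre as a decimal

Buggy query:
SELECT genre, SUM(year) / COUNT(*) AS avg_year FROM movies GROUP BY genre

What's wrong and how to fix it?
Bug: Both operands are integers, so '/' performs integer division and truncates

Fix: Multiply by 1.0 (or CAST to REAL) to force floating-point division

Corrected query:
SELECT genre, SUM(year) * 1.0 / COUNT(*) AS avg_year FROM movies GROUP BY genre

Result:
genre     | avg_year   
----------+------------
Animation | 2001.333333
Comedy    | 1998       
Horror    | 1977.333333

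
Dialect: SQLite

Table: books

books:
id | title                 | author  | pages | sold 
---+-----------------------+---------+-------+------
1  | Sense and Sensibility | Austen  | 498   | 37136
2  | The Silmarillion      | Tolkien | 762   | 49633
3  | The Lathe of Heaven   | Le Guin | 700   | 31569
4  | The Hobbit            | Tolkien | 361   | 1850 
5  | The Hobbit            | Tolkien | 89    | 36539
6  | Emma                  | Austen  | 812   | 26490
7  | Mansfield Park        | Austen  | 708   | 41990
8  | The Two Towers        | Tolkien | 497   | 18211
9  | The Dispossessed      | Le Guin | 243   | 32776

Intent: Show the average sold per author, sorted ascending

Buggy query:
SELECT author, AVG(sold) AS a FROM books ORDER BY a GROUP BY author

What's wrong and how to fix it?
Bug: ORDER BY appears before GROUP BY; SQL clause order requires GROUP BY first

Fix: Reorder: SELECT … FROM … GROUP BY … ORDER BY …

Corrected query:
SELECT author, AVG(sold) AS a FROM books GROUP BY author ORDER BY a

Result:
author  | a           
--------+-------------
Tolkien | 26558.25    
Le Guin | 32172.5     
Austen  | 35205.333333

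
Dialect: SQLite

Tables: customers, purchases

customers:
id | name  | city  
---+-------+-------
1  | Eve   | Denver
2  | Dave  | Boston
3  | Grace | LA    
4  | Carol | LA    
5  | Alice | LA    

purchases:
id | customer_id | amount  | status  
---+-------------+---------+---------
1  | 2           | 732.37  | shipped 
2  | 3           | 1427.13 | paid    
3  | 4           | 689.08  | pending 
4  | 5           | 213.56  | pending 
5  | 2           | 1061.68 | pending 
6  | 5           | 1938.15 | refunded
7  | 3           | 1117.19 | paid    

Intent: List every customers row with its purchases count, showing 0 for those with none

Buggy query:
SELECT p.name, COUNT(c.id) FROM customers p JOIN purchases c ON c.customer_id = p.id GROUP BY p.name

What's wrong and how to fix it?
Bug: INNER JOIN drops customers rows that have no matching purchases rows

Fix: Use LEFT JOIN so parents without children still appear (COUNT(c.id) gives 0)

Corrected query:
SELECT p.name, COUNT(c.id) FROM customers p LEFT JOIN purchases c ON c.customer_id = p.id GROUP BY p.name

Result:
name  | COUNT(c.id)
------+------------
Alice | 2          
Carol | 1          
Dave  | 2          
Eve   | 0          
Grace | 2          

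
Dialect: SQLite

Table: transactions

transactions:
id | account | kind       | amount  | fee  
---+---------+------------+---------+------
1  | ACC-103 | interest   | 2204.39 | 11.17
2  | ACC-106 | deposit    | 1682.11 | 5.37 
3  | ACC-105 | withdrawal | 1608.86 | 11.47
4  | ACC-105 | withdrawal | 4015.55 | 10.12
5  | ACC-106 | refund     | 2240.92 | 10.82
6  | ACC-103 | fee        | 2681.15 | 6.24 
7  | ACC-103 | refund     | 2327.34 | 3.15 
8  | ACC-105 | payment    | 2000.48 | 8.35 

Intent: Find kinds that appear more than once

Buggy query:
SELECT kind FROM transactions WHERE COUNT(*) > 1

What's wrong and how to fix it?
Bug: COUNT(*) is an aggregate and cannot be used in WHERE

Fix: Group first, then use HAVING for the count condition

Corrected query:
SELECT kind FROM transactions GROUP BY kind HAVING COUNT(*) > 1

Result:
kind      
----------
refund    
withdrawal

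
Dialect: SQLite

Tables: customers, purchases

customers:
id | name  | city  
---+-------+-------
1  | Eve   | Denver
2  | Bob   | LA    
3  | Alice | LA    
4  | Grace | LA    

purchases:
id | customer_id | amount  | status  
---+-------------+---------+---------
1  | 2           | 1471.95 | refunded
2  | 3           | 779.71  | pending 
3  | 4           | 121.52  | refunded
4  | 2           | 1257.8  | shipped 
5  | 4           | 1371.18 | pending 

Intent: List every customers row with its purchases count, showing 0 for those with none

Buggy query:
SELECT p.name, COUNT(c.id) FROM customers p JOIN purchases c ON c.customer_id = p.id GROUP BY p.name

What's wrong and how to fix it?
Bug: An inner join excludes parents with zero children

Fix: Switch to LEFT JOIN to retain unmatched parent rows

Corrected query:
SELECT p.name, COUNT(c.id) FROM customers p LEFT JOIN purchases c ON c.customer_id = p.id GROUP BY p.name

Result:
name  | COUNT(c.id)
------+------------
Alice | 1          
Bob   | 2          
Eve   | 0          
Grace | 2          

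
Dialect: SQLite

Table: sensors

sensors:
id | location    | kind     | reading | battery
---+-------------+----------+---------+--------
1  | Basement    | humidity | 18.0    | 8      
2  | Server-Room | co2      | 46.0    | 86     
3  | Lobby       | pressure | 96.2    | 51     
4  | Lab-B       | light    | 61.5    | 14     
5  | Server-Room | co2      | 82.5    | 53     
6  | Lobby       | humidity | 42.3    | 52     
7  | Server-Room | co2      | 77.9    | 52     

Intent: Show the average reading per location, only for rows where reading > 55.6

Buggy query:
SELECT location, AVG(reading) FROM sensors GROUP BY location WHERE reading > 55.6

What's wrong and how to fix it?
Bug: WHERE cannot follow GROUP BY

Fix: Place WHERE between FROM and GROUP BY

Corrected query:
SELECT location, AVG(reading) FROM sensors WHERE reading > 55.6 GROUP BY location

Result:
location    | AVG(reading)
------------+-------------
Lab-B       | 61.5        
Lobby       | 96.2        
Server-Room | 80.2        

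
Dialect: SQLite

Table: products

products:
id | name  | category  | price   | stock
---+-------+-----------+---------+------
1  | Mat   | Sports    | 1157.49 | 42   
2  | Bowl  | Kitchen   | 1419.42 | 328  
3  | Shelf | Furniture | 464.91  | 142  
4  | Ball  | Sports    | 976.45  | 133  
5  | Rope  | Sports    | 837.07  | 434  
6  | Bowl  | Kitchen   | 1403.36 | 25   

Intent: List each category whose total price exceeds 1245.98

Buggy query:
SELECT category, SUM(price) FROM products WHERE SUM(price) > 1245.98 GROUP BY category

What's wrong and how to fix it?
Bug: Aggregate functions cannot appear in a WHERE clause

Fix: Move the aggregate condition to a HAVING clause

Corrected query:
SELECT category, SUM(price) FROM products GROUP BY category HAVING SUM(price) > 1245.98

Result:
category | SUM(price)
---------+-----------
Kitchen  | 2822.78   
Sports   | 2971.01   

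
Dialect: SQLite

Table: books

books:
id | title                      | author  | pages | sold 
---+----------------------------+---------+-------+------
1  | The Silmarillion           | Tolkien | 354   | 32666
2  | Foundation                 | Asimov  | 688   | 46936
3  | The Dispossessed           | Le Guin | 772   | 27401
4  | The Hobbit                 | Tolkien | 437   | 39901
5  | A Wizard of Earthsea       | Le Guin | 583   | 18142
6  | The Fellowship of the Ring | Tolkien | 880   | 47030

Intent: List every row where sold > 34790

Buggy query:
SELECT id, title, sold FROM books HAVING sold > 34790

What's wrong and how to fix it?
Bug: This is a non-aggregate query (no GROUP BY, no aggregates), so in SQLite the HAVING clause is invalid here; a row-level condition belongs in WHERE

Fix: Replace HAVING with WHERE since the condition applies to individual rows

Corrected query:
SELECT id, title, sold FROM books WHERE sold > 34790

Result:
id | title                      | sold 
---+----------------------------+------
2  | Foundation                 | 46936
4  | The Hobbit                 | 39901
6  | The Fellowship of the Ring | 47030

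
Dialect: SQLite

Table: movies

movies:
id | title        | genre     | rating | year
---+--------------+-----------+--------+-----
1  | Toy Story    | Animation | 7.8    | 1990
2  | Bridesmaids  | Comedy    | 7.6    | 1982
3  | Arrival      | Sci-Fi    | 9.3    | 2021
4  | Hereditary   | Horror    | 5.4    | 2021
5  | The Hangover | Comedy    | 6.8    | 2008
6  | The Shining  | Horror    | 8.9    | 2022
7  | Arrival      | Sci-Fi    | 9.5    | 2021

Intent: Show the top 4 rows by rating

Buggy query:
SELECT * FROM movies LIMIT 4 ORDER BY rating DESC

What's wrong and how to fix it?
Bug: LIMIT must come after ORDER BY

Fix: Sort with ORDER BY, then apply LIMIT

Corrected query:
SELECT * FROM movies ORDER BY rating DESC LIMIT 4

Result:
id | title       | genre     | rating | year
---+-------------+-----------+--------+-----
7  | Arrival     | Sci-Fi    | 9.5    | 2021
3  | Arrival     | Sci-Fi    | 9.3    | 2021
6  | The Shining | Horror    | 8.9    | 2022
1  | Toy Story   | Animation | 7.8    | 1990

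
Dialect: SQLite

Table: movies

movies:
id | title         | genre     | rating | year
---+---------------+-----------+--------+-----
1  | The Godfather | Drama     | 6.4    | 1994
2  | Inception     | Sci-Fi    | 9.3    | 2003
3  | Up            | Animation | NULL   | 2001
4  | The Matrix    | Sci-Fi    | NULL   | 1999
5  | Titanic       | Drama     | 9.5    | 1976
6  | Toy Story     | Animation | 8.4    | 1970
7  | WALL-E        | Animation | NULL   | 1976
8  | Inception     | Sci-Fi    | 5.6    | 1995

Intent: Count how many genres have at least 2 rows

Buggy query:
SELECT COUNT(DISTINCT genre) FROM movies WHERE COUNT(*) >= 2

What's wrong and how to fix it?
Bug: COUNT(*) cannot appear in WHERE; the per-group count doesn't exist yet

Fix: Group first with HAVING COUNT(*) >= 2, then COUNT the resulting groups

Corrected query:
SELECT COUNT(*) FROM (SELECT genre FROM movies GROUP BY genre HAVING COUNT(*) >= 2)

Result:
COUNT(*)
--------
3       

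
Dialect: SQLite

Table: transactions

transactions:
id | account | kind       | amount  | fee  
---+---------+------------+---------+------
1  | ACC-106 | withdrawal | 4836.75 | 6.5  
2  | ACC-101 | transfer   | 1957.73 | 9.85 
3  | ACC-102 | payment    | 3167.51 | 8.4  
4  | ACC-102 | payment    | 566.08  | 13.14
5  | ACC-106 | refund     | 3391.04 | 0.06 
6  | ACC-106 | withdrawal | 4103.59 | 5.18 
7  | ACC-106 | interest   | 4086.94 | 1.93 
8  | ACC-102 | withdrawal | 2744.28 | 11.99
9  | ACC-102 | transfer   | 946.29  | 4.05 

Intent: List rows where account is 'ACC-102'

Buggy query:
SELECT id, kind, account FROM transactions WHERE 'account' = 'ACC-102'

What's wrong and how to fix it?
Bug: Single quotes denote string literals in SQL; the column name is being compared as a constant string

Fix: Remove the quotes around the column name (or use double quotes for an identifier)

Corrected query:
SELECT id, kind, account FROM transactions WHERE account = 'ACC-102'

Result:
id | kind       | account
---+------------+--------
3  | payment    | ACC-102
4  | payment    | ACC-102
8  | withdrawal | ACC-102
9  | transfer   | ACC-102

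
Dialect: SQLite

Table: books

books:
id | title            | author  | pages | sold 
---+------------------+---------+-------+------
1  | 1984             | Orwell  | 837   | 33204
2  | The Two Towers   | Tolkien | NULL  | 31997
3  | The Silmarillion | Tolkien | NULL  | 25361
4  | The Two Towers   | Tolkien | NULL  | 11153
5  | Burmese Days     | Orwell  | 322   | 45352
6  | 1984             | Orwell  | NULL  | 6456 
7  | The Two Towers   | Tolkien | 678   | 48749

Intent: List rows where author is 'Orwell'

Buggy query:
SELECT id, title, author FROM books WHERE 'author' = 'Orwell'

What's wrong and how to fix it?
Bug: Single quotes denote string literals in SQL; the column name is being compared as a constant string

Fix: Remove the quotes around the column name (or use double quotes for an identifier)

Corrected query:
SELECT id, title, author FROM books WHERE author = 'Orwell'

Result:
id | title        | author
---+--------------+-------
1  | 1984         | Orwell
5  | Burmese Days | Orwell
6  | 1984         | Orwell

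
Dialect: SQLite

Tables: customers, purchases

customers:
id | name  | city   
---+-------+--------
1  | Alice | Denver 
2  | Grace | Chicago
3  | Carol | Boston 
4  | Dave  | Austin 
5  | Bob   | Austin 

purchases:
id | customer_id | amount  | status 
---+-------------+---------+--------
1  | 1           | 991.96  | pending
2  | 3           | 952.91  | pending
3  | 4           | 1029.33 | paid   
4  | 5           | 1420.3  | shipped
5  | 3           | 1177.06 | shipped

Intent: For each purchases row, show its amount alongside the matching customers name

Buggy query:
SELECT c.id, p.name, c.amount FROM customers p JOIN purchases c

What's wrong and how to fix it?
Bug: Missing join condition: each purchases row is matched to all customers rows instead of just its own

Fix: Add ON c.customer_id = p.id to the JOIN

Corrected query:
SELECT c.id, p.name, c.amount FROM customers p JOIN purchases c ON c.customer_id = p.id

Result:
id | name  | amount 
---+-------+--------
1  | Alice | 991.96 
2  | Carol | 952.91 
3  | Dave  | 1029.33
4  | Bob   | 1420.3 
5  | Carol | 1177.06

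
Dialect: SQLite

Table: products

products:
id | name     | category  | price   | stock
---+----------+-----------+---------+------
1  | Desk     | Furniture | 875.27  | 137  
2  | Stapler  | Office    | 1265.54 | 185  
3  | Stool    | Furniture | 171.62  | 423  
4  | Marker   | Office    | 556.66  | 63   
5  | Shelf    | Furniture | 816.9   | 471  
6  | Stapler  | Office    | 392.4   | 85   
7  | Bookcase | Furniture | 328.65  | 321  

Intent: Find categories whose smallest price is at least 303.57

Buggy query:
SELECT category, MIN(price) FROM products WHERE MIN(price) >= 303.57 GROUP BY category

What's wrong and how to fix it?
Bug: MIN() in WHERE is a misuse of aggregate

Fix: Replace WHERE with HAVING after the GROUP BY

Corrected query:
SELECT category, MIN(price) FROM products GROUP BY category HAVING MIN(price) >= 303.57

Result:
category | MIN(price)
---------+-----------
Office   | 392.4     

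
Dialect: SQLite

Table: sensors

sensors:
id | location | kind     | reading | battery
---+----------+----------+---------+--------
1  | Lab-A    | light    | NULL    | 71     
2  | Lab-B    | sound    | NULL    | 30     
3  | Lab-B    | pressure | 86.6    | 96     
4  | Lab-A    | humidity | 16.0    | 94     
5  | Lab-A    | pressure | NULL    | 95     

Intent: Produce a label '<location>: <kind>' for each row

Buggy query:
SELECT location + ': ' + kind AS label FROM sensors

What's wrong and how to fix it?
Bug: SQLite uses || for string concatenation; + coerces text to numbers (yielding 0)

Fix: Use the || operator for string concatenation

Corrected query:
SELECT location || ': ' || kind AS label FROM sensors

Result:
label          
---------------
Lab-A: light   
Lab-B: sound   
Lab-B: pressure
Lab-A: humidity
Lab-A: pressure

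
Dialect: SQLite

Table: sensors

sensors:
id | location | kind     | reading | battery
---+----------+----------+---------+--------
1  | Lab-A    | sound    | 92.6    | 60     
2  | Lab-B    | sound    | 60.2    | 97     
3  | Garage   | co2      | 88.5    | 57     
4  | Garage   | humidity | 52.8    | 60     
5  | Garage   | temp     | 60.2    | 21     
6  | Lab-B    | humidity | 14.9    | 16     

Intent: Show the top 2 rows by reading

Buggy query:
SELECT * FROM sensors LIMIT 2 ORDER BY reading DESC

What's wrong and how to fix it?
Bug: LIMIT must come after ORDER BY

Fix: Sort with ORDER BY, then apply LIMIT

Corrected query:
SELECT * FROM sensors ORDER BY reading DESC LIMIT 2

Result:
id | location | kind  | reading | battery
---+----------+-------+---------+--------
1  | Lab-A    | sound | 92.6    | 60     
3  | Garage   | co2   | 88.5    | 57     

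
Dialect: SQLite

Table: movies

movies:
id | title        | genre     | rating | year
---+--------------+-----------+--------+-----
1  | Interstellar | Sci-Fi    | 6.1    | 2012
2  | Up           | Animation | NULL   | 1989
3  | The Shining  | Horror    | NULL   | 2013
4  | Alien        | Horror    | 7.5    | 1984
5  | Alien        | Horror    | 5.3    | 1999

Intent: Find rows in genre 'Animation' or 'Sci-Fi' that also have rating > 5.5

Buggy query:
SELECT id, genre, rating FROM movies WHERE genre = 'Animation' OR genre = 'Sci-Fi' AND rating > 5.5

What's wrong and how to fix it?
Bug: AND binds tighter than OR, so this parses as genre = 'Animation' OR (genre = 'Sci-Fi' AND rating > 5.5)

Fix: Add parentheses around the OR so the AND applies to both alternatives

Corrected query:
SELECT id, genre, rating FROM movies WHERE (genre = 'Animation' OR genre = 'Sci-Fi') AND rating > 5.5

Result:
id | genre  | rating
---+--------+-------
1  | Sci-Fi | 6.1   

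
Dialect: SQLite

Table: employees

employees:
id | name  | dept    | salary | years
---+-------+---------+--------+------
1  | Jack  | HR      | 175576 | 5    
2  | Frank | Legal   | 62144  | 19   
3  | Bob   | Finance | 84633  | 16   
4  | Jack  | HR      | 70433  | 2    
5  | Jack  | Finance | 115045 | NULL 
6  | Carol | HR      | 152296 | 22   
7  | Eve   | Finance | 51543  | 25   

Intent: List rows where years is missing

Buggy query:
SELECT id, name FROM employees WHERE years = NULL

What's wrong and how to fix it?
Bug: '= NULL' is always unknown in SQL three-valued logic, so no rows match

Fix: Replace '= NULL' with 'IS NULL'

Corrected query:
SELECT id, name FROM employees WHERE years IS NULL

Result:
id | name
---+-----
5  | Jack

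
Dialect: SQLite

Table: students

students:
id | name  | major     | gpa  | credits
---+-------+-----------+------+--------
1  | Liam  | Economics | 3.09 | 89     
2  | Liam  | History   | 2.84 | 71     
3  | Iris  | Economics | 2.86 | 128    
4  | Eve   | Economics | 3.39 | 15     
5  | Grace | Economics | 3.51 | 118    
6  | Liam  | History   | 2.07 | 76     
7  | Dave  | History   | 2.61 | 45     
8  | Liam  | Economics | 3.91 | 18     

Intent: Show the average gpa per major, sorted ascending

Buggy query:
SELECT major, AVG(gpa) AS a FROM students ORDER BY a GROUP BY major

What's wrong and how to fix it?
Bug: ORDER BY appears before GROUP BY; SQL clause order requires GROUP BY first

Fix: Reorder: SELECT … FROM … GROUP BY … ORDER BY …

Corrected query:
SELECT major, AVG(gpa) AS a FROM students GROUP BY major ORDER BY a

Result:
major     | a       
----------+---------
History   | 2.506667
Economics | 3.352   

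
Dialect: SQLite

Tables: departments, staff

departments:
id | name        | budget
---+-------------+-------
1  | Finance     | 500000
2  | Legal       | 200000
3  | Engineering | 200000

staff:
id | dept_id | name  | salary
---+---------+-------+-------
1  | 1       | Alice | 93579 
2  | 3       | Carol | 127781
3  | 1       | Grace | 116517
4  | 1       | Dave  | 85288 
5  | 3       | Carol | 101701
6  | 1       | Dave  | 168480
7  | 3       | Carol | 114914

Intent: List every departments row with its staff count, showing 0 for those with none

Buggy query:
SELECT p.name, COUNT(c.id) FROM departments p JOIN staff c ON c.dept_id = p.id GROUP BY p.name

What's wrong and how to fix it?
Bug: An inner join excludes parents with zero children

Fix: Switch to LEFT JOIN to retain unmatched parent rows

Corrected query:
SELECT p.name, COUNT(c.id) FROM departments p LEFT JOIN staff c ON c.dept_id = p.id GROUP BY p.name

Result:
name        | COUNT(c.id)
------------+------------
Engineering | 3          
Finance     | 4          
Legal       | 0          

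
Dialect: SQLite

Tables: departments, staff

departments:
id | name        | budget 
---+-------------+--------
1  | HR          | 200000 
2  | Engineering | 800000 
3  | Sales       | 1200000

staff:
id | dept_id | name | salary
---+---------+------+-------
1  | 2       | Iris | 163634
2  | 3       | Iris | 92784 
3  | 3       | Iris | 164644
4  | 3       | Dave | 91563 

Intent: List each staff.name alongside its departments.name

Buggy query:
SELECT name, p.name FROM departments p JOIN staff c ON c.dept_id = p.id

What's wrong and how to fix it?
Bug: Both tables have a 'name' column; the unqualified reference is ambiguous

Fix: Prefix ambiguous columns with the table alias

Corrected query:
SELECT c.name, p.name FROM departments p JOIN staff c ON c.dept_id = p.id

Result:
name | name       
-----+------------
Iris | Engineering
Iris | Sales      
Iris | Sales      
Dave | Sales      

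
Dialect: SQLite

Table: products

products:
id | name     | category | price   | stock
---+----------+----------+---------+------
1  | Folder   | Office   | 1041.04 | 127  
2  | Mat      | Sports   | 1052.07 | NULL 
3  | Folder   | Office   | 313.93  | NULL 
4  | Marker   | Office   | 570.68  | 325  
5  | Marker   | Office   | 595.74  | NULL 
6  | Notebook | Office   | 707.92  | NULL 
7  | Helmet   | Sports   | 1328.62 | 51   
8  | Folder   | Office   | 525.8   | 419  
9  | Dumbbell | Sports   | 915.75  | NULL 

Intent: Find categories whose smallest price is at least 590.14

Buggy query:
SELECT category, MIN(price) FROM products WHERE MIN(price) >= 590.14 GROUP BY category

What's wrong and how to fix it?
Bug: MIN() in WHERE is a misuse of aggregate

Fix: Use HAVING for the per-group MIN condition

Corrected query:
SELECT category, MIN(price) FROM products GROUP BY category HAVING MIN(price) >= 590.14

Result:
category | MIN(price)
---------+-----------
Sports   | 915.75    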